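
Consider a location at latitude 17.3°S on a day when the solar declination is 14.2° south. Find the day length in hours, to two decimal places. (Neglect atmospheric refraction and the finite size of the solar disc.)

−tan φ tan δ = −(-0.3115)(-0.2530) = -0.0788; H_s = arccos(-0.0788) = 94.52°.
Day length = 2 H_s / 15° h⁻¹ = 189.04° / 15 = 12.603 h.

12.60 hours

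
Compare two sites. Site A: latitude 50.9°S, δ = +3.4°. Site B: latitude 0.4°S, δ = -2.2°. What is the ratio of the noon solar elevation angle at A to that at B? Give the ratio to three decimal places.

A: 90° − |-50.9 − (3.4)| = 35.70°.
B: 90° − |-0.4 − (-2.2)| = 88.20°.
Ratio A/B = 35.7000 / 88.2000 = 0.4048.

0.405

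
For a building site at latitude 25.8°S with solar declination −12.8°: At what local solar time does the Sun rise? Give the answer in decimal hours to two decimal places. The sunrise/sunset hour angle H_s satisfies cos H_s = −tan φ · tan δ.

−tan φ tan δ = −(-0.4834)(-0.2272) = -0.1098; H_s = arccos(-0.1098) = 96.30°.
Sunrise is at 12 − H_s/15 = 12 − 6.420 = 5.580 h local solar time.

5.58 h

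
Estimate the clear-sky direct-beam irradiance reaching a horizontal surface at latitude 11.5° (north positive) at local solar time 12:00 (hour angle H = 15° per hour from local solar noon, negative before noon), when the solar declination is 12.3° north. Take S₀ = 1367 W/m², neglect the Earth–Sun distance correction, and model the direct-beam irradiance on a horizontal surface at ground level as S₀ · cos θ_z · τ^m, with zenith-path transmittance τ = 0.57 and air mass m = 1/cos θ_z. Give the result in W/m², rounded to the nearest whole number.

Hour angle H = 15° × (12 − 12) = 0.00°.
cos θ_z = sin φ sin δ + cos φ cos δ cos H = (0.1994)(0.2130) + (0.9799)(0.9770)(1.0000) = 0.9998.
Air mass m = 1/cos θ_z = 1/0.9998 = 1.000; τ^m = 0.57^1.000 = 0.5700.
Surface direct beam = 1367 × 0.9998 × 0.5700 = 779.03 W/m².

779 W/m²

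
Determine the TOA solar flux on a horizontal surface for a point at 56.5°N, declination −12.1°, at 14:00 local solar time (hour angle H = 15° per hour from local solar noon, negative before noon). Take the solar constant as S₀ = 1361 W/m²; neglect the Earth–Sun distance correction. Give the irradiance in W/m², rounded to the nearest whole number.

Hour angle H = 15° × (14 − 12) = 30.00°.
With φ = 56.5°, δ = -12.1°, H = 30.00°: sin φ sin δ = -0.1748, cos φ cos δ cos H = 0.4674, so cos θ_z = 0.2926.
Top-of-atmosphere irradiance = S₀ cos θ_z = 1361 × 0.2926 = 398.23 W/m².

398 W/m²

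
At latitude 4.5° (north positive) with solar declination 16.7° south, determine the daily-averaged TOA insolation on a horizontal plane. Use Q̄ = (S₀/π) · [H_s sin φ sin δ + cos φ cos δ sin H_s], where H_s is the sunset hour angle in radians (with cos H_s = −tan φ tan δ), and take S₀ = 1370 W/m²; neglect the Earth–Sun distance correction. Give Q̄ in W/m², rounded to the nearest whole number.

401 W/m²

−tan φ tan δ = −(0.0787)(-0.3000) = 0.0236; H_s = arccos(0.0236) = 88.65°. In radians, H_s = 1.5472.
H_s sin φ sin δ = 1.5472 × 0.0785 × -0.2874 = -0.0349.
cos φ cos δ sin H_s = 0.9969 × 0.9578 × 0.9997 = 0.9545.
Q̄ = (1370/π) × (-0.0349 + 0.9545) = 436.08 × 0.9196 = 401.02 W/m².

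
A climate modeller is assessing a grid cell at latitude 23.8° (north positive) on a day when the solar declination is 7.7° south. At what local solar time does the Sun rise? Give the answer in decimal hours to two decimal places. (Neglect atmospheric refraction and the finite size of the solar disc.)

6.23 h

−tan φ tan δ = −(0.4411)(-0.1352) = 0.0596; H_s = arccos(0.0596) = 86.58°.
Sunrise is at 12 − H_s/15 = 12 − 5.772 = 6.228 h local solar time.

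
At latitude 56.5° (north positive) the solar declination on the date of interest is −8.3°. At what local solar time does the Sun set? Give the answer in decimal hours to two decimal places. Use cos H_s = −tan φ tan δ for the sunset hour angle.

−tan φ tan δ = −(1.5108)(-0.1459) = 0.2204; H_s = arccos(0.2204) = 77.27°.
Sunset is at 12 + H_s/15 = 12 + 5.151 = 17.151 h local solar time.

17.15 h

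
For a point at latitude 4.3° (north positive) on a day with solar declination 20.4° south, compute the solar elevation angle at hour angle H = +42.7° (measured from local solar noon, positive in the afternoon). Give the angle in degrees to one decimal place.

cos θ_z = sin(4.3°) sin(-20.4°) + cos(4.3°) cos(-20.4°) cos(42.70°) = -0.0261 + 0.6869 = 0.6608.
θ_z = arccos(0.6608) = 48.64°, so the elevation is 90° − 48.64° = 41.36°.

41.4°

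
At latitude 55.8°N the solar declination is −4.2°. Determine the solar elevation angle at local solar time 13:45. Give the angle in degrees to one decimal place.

Hour angle H = 15° × (13.75 − 12) = 26.25°.
cos θ_z = sin φ sin δ + cos φ cos δ cos H = (0.8271)(-0.0732) + (0.5621)(0.9973)(0.8969) = 0.4422.
θ_z = arccos(0.4422) = 63.76°, so the elevation is 90° − 63.76° = 26.24°.

26.2°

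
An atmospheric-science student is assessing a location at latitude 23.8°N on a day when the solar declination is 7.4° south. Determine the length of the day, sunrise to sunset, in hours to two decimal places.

cos H_s = −tan(23.8°) · tan(-7.4°) = 0.0573, so H_s = arccos(0.0573) = 86.72°.
Day length = 2 H_s / 15° h⁻¹ = 173.44° / 15 = 11.563 h.

11.56 hours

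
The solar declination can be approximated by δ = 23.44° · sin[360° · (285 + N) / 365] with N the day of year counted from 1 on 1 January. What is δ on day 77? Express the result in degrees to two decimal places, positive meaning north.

-1.21°

360 × (285 + 77) / 365 = 357.041°; sin(357.041°) = -0.0516.
δ = 23.44 × -0.0516 = -1.210° ≈ -1.21°.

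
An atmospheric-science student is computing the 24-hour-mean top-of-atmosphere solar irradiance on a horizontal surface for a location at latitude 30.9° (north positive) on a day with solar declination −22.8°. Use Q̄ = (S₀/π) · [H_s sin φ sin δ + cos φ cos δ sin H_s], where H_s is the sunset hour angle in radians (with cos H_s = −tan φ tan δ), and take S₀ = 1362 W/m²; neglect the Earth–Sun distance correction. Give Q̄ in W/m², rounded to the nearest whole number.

cos H_s = −tan(30.9°) · tan(-22.8°) = 0.2516, so H_s = arccos(0.2516) = 75.43°. In radians, H_s = 1.3165.
H_s sin φ sin δ = 1.3165 × 0.5135 × -0.3875 = -0.2620.
cos φ cos δ sin H_s = 0.8581 × 0.9219 × 0.9678 = 0.7656.
Q̄ = (1362/π) × (-0.2620 + 0.7656) = 433.54 × 0.5036 = 218.33 W/m².

218 W/m²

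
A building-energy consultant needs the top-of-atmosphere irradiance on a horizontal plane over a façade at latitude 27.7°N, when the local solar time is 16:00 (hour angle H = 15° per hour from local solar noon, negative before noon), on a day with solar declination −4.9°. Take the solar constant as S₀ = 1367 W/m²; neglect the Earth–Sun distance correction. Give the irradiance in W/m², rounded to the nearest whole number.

Hour angle H = 15° × (16 − 12) = 60.00°.
cos θ_z = sin(27.7°) sin(-4.9°) + cos(27.7°) cos(-4.9°) cos(60.00°) = -0.0397 + 0.4411 = 0.4014.
Top-of-atmosphere irradiance = S₀ cos θ_z = 1367 × 0.4014 = 548.71 W/m².

549 W/m²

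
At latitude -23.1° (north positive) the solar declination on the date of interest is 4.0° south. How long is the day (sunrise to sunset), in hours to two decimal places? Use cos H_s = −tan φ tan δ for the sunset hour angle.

The sunset hour angle satisfies cos H_s = −tan φ tan δ = -0.0298, giving H_s = 91.71°.
Day length = 2 H_s / 15° h⁻¹ = 183.42° / 15 = 12.228 h.

12.23 hours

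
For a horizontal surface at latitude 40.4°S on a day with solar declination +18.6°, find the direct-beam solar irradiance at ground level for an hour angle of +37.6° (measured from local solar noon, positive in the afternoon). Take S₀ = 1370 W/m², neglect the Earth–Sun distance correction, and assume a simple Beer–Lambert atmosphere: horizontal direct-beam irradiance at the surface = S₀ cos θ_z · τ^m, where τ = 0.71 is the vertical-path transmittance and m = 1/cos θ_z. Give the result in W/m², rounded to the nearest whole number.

196 W/m²

cos θ_z = sin(-40.4°) sin(18.6°) + cos(-40.4°) cos(18.6°) cos(37.60°) = -0.2067 + 0.5718 = 0.3651.
Air mass m = 1/cos θ_z = 1/0.3651 = 2.739; τ^m = 0.71^2.739 = 0.3914.
Surface direct beam = 1370 × 0.3651 × 0.3914 = 195.77 W/m².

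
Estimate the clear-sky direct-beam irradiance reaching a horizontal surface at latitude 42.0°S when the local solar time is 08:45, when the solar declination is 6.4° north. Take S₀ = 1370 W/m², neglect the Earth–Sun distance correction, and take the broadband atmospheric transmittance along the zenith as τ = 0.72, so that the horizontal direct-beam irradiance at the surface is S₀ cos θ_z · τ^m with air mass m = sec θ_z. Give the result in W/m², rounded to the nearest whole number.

255 W/m²

Hour angle H = 15° × (8.75 − 12) = -48.75°.
With φ = -42.0°, δ = 6.4°, H = -48.75°: sin φ sin δ = -0.0746, cos φ cos δ cos H = 0.4869, so cos θ_z = 0.4123.
Air mass m = 1/cos θ_z = 1/0.4123 = 2.425; τ^m = 0.72^2.425 = 0.4508.
Surface direct beam = 1370 × 0.4123 × 0.4508 = 254.63 W/m².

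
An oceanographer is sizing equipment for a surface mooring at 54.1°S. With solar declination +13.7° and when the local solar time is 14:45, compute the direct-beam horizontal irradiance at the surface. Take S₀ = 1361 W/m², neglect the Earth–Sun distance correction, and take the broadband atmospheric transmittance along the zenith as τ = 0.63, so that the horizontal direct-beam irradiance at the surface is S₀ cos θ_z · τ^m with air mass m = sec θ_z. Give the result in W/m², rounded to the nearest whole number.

46 W/m²

Hour angle H = 15° × (14.75 − 12) = 41.25°.
With φ = -54.1°, δ = 13.7°, H = 41.25°: sin φ sin δ = -0.1918, cos φ cos δ cos H = 0.4283, so cos θ_z = 0.2365.
Air mass m = 1/cos θ_z = 1/0.2365 = 4.228; τ^m = 0.63^4.228 = 0.1418.
Surface direct beam = 1361 × 0.2365 × 0.1418 = 45.64 W/m².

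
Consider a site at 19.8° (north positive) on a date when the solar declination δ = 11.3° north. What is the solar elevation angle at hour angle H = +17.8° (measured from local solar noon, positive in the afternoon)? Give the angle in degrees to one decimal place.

cos θ_z = sin(19.8°) sin(11.3°) + cos(19.8°) cos(11.3°) cos(17.80°) = 0.0664 + 0.8785 = 0.9449.
θ_z = arccos(0.9449) = 19.11°, so the elevation is 90° − 19.11° = 70.89°.

70.9°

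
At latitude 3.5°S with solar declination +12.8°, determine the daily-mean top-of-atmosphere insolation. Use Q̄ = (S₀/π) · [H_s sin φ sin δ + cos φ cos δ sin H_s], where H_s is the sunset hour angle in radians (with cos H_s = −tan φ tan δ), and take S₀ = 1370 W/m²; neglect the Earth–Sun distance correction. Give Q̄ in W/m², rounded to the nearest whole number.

The sunset hour angle satisfies cos H_s = −tan φ tan δ = 0.0139, giving H_s = 89.20°. In radians, H_s = 1.5568.
H_s sin φ sin δ = 1.5568 × -0.0610 × 0.2215 = -0.0210.
cos φ cos δ sin H_s = 0.9981 × 0.9751 × 0.9999 = 0.9731.
Q̄ = (1370/π) × (-0.0210 + 0.9731) = 436.08 × 0.9521 = 415.19 W/m².

415 W/m²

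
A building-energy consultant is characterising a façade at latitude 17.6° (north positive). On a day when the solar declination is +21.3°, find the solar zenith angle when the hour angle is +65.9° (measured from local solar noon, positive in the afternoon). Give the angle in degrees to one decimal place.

cos θ_z = sin(17.6°) sin(21.3°) + cos(17.6°) cos(21.3°) cos(65.90°) = 0.1098 + 0.3626 = 0.4724.
θ_z = arccos(0.4724) = 61.81°.

61.8°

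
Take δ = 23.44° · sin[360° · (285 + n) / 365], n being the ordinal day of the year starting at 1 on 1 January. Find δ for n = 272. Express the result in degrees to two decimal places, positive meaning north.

360 × (285 + 272) / 365 = 549.370°; sin(549.370°) = -0.1628.
δ = 23.44 × -0.1628 = -3.816° ≈ -3.82°.

-3.82°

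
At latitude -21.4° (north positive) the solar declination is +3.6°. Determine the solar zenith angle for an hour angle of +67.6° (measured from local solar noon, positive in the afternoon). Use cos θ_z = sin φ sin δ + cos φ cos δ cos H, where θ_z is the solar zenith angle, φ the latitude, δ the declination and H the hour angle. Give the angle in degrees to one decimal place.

70.7°

With φ = -21.4°, δ = 3.6°, H = 67.60°: sin φ sin δ = -0.0229, cos φ cos δ cos H = 0.3541, so cos θ_z = 0.3312.
θ_z = arccos(0.3312) = 70.66°.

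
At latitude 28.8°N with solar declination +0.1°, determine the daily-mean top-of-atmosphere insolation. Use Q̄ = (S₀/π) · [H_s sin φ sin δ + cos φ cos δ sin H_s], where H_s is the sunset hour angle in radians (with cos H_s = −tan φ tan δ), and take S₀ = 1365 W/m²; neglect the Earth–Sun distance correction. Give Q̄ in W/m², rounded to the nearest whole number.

cos H_s = −tan(28.8°) · tan(0.1°) = -0.0010, so H_s = arccos(-0.0010) = 90.06°. In radians, H_s = 1.5718.
H_s sin φ sin δ = 1.5718 × 0.4818 × 0.0017 = 0.0013.
cos φ cos δ sin H_s = 0.8763 × 1.0000 × 1.0000 = 0.8763.
Q̄ = (1365/π) × (0.0013 + 0.8763) = 434.49 × 0.8776 = 381.31 W/m².

381 W/m²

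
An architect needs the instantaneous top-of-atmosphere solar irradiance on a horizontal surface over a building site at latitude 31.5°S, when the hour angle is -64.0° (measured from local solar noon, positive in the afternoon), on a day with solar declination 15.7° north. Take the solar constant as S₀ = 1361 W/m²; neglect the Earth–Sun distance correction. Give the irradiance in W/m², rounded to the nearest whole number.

cos θ_z = sin φ sin δ + cos φ cos δ cos H = (-0.5225)(0.2706) + (0.8526)(0.9627)(0.4384) = 0.2184.
Top-of-atmosphere irradiance = S₀ cos θ_z = 1361 × 0.2184 = 297.24 W/m².

297 W/m²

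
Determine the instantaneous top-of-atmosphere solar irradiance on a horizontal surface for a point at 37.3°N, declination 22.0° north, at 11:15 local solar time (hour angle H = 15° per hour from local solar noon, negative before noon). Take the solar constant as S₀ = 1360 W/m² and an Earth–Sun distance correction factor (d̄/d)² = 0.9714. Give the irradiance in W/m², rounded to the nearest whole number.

Hour angle H = 15° × (11.25 − 12) = -11.25°.
cos θ_z = sin(37.3°) sin(22.0°) + cos(37.3°) cos(22.0°) cos(-11.25°) = 0.2270 + 0.7234 = 0.9504.
Top-of-atmosphere irradiance = S₀ (d̄/d)² cos θ_z = 1360 × 0.9714 × 0.9504 = 1255.58 W/m².

1256 W/m²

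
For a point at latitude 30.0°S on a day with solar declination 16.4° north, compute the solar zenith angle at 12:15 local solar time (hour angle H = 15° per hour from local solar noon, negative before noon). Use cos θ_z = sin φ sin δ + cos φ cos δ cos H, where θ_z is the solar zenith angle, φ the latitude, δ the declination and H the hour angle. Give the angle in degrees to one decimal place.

Hour angle H = 15° × (12.25 − 12) = 3.75°.
With φ = -30.0°, δ = 16.4°, H = 3.75°: sin φ sin δ = -0.1412, cos φ cos δ cos H = 0.8290, so cos θ_z = 0.6878.
θ_z = arccos(0.6878) = 46.54°.

46.5°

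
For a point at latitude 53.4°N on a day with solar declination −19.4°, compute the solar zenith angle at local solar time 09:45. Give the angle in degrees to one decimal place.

78.4°

Hour angle H = 15° × (9.75 − 12) = -33.75°.
With φ = 53.4°, δ = -19.4°, H = -33.75°: sin φ sin δ = -0.2667, cos φ cos δ cos H = 0.4676, so cos θ_z = 0.2009.
θ_z = arccos(0.2009) = 78.41°.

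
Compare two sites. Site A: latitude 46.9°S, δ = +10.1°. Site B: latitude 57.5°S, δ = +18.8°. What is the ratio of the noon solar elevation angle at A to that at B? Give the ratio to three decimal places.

A: 90° − |-46.9 − (10.1)| = 33.00°.
B: 90° − |-57.5 − (18.8)| = 13.70°.
Ratio A/B = 33.0000 / 13.7000 = 2.4088.

2.409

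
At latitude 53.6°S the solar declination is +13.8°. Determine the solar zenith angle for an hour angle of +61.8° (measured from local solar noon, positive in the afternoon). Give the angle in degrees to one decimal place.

cos θ_z = sin φ sin δ + cos φ cos δ cos H = (-0.8049)(0.2385) + (0.5934)(0.9711)(0.4726) = 0.0804.
θ_z = arccos(0.0804) = 85.39°.

85.4°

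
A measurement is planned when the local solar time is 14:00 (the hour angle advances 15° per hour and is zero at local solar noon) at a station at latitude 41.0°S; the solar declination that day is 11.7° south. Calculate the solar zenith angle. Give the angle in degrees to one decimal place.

39.4°

Hour angle H = 15° × (14 − 12) = 30.00°.
cos θ_z = sin(-41.0°) sin(-11.7°) + cos(-41.0°) cos(-11.7°) cos(30.00°) = 0.1330 + 0.6400 = 0.7730.
θ_z = arccos(0.7730) = 39.38°.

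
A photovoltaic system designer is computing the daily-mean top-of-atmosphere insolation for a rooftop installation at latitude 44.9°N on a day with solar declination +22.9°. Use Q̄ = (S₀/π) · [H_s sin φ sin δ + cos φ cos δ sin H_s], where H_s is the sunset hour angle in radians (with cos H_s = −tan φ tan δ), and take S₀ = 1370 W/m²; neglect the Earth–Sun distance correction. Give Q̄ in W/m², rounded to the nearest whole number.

498 W/m²

cos H_s = −tan(44.9°) · tan(22.9°) = -0.4209, so H_s = arccos(-0.4209) = 114.89°. In radians, H_s = 2.0052.
H_s sin φ sin δ = 2.0052 × 0.7059 × 0.3891 = 0.5508.
cos φ cos δ sin H_s = 0.7083 × 0.9212 × 0.9071 = 0.5919.
Q̄ = (1370/π) × (0.5508 + 0.5919) = 436.08 × 1.1427 = 498.31 W/m².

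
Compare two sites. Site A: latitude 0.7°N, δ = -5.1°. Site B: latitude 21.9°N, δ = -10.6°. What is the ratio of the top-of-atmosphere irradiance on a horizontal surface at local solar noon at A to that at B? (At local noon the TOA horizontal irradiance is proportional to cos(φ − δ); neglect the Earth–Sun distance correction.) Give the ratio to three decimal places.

A: cos θ_z = cos(0.7° − (-5.1°)) = 0.9949.
B: cos θ_z = cos(21.9° − (-10.6°)) = 0.8434.
Ratio A/B = 0.9949 / 0.8434 = 1.1796.

1.180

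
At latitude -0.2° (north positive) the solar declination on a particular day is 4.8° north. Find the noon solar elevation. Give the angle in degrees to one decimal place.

At local solar noon the hour angle is zero, so the elevation is 90° − |φ − δ| = 90° − |-0.2° − (4.8°)| = 90° − 5.0° = 85.0°.

85.0°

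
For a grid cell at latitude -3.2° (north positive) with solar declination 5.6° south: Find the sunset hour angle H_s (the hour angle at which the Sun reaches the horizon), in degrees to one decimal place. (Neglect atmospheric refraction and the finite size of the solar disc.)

−tan φ tan δ = −(-0.0559)(-0.0981) = -0.0055; H_s = arccos(-0.0055) = 90.32°.

90.3°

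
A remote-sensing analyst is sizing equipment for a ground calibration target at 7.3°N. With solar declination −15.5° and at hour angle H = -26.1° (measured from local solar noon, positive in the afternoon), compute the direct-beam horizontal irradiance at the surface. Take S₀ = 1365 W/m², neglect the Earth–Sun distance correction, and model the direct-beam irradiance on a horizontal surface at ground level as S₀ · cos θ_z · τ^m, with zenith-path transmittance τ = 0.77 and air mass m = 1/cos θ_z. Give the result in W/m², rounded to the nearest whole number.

With φ = 7.3°, δ = -15.5°, H = -26.10°: sin φ sin δ = -0.0340, cos φ cos δ cos H = 0.8584, so cos θ_z = 0.8244.
Air mass m = 1/cos θ_z = 1/0.8244 = 1.213; τ^m = 0.77^1.213 = 0.7283.
Surface direct beam = 1365 × 0.8244 × 0.7283 = 819.56 W/m².

820 W/m²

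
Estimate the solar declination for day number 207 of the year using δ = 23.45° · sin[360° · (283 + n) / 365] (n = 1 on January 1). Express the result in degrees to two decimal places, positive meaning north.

+19.60°

360 × (283 + 207) / 365 = 483.288°; sin(483.288°) = 0.8359.
δ = 23.45 × 0.8359 = 19.602° ≈ +19.60°.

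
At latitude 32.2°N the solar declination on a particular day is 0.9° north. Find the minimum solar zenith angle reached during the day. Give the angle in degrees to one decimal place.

31.3°

At local solar noon the hour angle is zero, so the zenith angle is |φ − δ| = |32.2° − (0.9°)| = 31.3°.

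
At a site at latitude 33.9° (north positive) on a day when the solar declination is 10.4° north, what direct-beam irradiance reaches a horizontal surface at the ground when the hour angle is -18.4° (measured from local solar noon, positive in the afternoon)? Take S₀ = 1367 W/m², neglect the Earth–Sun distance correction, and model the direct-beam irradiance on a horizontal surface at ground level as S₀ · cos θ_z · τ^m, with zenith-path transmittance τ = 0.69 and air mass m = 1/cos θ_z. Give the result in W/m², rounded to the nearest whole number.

cos θ_z = sin φ sin δ + cos φ cos δ cos H = (0.5577)(0.1805) + (0.8300)(0.9836)(0.9489) = 0.8753.
Air mass m = 1/cos θ_z = 1/0.8753 = 1.142; τ^m = 0.69^1.142 = 0.6546.
Surface direct beam = 1367 × 0.8753 × 0.6546 = 783.25 W/m².

783 W/m²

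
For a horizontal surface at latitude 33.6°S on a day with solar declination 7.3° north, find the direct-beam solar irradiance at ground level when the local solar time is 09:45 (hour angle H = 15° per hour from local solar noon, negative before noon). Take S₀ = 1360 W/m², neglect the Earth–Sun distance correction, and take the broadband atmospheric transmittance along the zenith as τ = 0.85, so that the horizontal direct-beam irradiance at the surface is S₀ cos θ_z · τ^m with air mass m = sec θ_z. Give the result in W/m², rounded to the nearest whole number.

644 W/m²

Hour angle H = 15° × (9.75 − 12) = -33.75°.
cos θ_z = sin(-33.6°) sin(7.3°) + cos(-33.6°) cos(7.3°) cos(-33.75°) = -0.0703 + 0.6869 = 0.6166.
Air mass m = 1/cos θ_z = 1/0.6166 = 1.622; τ^m = 0.85^1.622 = 0.7683.
Surface direct beam = 1360 × 0.6166 × 0.7683 = 644.28 W/m².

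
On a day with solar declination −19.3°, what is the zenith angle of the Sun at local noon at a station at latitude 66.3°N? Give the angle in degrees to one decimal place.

At local solar noon the hour angle is zero, so the zenith angle is |φ − δ| = |66.3° − (-19.3°)| = 85.6°.

85.6°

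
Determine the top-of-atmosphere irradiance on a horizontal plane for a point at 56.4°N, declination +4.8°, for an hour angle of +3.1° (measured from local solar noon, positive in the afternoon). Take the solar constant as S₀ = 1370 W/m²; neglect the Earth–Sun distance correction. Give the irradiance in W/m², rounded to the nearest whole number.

cos θ_z = sin φ sin δ + cos φ cos δ cos H = (0.8329)(0.0837) + (0.5534)(0.9965)(0.9985) = 0.6203.
Top-of-atmosphere irradiance = S₀ cos θ_z = 1370 × 0.6203 = 849.81 W/m².

850 W/m²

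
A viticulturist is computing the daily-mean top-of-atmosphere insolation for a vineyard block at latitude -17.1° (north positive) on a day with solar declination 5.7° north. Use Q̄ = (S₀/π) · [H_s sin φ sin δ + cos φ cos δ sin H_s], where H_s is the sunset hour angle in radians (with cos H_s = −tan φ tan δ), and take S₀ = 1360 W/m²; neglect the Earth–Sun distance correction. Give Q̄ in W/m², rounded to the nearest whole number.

392 W/m²

−tan φ tan δ = −(-0.3076)(0.0998) = 0.0307; H_s = arccos(0.0307) = 88.24°. In radians, H_s = 1.5401.
H_s sin φ sin δ = 1.5401 × -0.2940 × 0.0993 = -0.0450.
cos φ cos δ sin H_s = 0.9558 × 0.9951 × 0.9995 = 0.9506.
Q̄ = (1360/π) × (-0.0450 + 0.9506) = 432.90 × 0.9056 = 392.03 W/m².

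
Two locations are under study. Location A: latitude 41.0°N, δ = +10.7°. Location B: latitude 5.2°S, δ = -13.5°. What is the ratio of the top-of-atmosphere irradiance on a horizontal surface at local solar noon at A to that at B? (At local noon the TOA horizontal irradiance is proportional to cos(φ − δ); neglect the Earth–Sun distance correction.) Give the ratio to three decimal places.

A: cos θ_z = cos(41.0° − (10.7°)) = 0.8634.
B: cos θ_z = cos(-5.2° − (-13.5°)) = 0.9895.
Ratio A/B = 0.8634 / 0.9895 = 0.8726.

0.873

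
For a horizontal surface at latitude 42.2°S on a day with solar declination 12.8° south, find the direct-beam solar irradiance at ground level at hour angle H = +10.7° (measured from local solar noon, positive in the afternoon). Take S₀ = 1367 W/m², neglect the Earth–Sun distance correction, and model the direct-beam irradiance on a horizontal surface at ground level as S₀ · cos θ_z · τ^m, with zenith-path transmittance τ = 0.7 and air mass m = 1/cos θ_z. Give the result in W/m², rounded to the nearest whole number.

cos θ_z = sin(-42.2°) sin(-12.8°) + cos(-42.2°) cos(-12.8°) cos(10.70°) = 0.1488 + 0.7098 = 0.8586.
Air mass m = 1/cos θ_z = 1/0.8586 = 1.165; τ^m = 0.7^1.165 = 0.6600.
Surface direct beam = 1367 × 0.8586 × 0.6600 = 774.65 W/m².

775 W/m²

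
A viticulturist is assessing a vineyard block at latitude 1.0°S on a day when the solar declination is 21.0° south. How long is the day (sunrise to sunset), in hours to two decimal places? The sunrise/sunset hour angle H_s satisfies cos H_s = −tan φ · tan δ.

cos H_s = −tan(-1.0°) · tan(-21.0°) = -0.0067, so H_s = arccos(-0.0067) = 90.38°.
Day length = 2 H_s / 15° h⁻¹ = 180.76° / 15 = 12.051 h.

12.05 hours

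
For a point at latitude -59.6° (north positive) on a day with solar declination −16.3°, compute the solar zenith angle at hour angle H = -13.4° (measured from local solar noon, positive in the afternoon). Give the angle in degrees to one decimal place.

44.4°

cos θ_z = sin(-59.6°) sin(-16.3°) + cos(-59.6°) cos(-16.3°) cos(-13.40°) = 0.2421 + 0.4725 = 0.7146.
θ_z = arccos(0.7146) = 44.39°.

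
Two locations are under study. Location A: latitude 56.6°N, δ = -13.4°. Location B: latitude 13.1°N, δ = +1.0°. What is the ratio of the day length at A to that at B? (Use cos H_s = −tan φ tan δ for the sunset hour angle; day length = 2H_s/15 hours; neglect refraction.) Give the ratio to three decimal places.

A: H_s = arccos(−tan 56.6° · tan -13.4°) = 68.82°, so 2H_s/15 = 9.1760 h.
B: H_s = arccos(−tan 13.1° · tan 1.0°) = 90.23°, so 2H_s/15 = 12.0307 h.
Ratio A/B = 9.1760 / 12.0307 = 0.7627.

0.763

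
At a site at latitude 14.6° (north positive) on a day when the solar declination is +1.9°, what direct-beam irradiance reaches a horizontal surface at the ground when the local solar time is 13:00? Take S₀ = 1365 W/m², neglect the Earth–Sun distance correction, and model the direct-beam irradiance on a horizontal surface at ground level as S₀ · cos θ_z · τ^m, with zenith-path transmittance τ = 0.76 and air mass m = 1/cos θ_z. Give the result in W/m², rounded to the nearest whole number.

962 W/m²

Hour angle H = 15° × (13 − 12) = 15.00°.
cos θ_z = sin(14.6°) sin(1.9°) + cos(14.6°) cos(1.9°) cos(15.00°) = 0.0084 + 0.9342 = 0.9426.
Air mass m = 1/cos θ_z = 1/0.9426 = 1.061; τ^m = 0.76^1.061 = 0.7474.
Surface direct beam = 1365 × 0.9426 × 0.7474 = 961.64 W/m².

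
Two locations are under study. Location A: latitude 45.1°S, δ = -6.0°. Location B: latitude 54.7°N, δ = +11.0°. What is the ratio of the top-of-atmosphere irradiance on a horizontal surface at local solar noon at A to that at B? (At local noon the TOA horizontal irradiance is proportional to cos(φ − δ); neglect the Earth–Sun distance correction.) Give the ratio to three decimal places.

1.073

A: cos θ_z = cos(-45.1° − (-6.0°)) = 0.7760.
B: cos θ_z = cos(54.7° − (11.0°)) = 0.7230.
Ratio A/B = 0.7760 / 0.7230 = 1.0733.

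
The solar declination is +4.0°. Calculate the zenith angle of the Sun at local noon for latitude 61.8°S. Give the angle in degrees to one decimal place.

65.8°

At local solar noon the hour angle is zero, so the zenith angle is |φ − δ| = |-61.8° − (4.0°)| = 65.8°.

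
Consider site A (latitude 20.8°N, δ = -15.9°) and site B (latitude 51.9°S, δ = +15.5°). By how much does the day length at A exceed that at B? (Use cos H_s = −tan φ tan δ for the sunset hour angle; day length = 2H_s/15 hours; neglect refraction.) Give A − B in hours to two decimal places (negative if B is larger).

+1.93 h

A: H_s = arccos(−tan 20.8° · tan -15.9°) = 83.79°, so 2H_s/15 = 11.1720 h.
B: H_s = arccos(−tan -51.9° · tan 15.5°) = 69.29°, so 2H_s/15 = 9.2387 h.
A − B = 11.1720 − 9.2387 = 1.9333 h.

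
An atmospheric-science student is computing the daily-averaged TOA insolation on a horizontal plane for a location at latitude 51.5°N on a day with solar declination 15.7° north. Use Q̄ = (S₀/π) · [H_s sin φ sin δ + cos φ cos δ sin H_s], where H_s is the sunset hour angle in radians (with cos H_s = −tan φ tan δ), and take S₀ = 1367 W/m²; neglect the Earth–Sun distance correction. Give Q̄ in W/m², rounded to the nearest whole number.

422 W/m²

The sunset hour angle satisfies cos H_s = −tan φ tan δ = -0.3534, giving H_s = 110.70°. In radians, H_s = 1.9321.
H_s sin φ sin δ = 1.9321 × 0.7826 × 0.2706 = 0.4092.
cos φ cos δ sin H_s = 0.6225 × 0.9627 × 0.9354 = 0.5606.
Q̄ = (1367/π) × (0.4092 + 0.5606) = 435.13 × 0.9698 = 421.99 W/m².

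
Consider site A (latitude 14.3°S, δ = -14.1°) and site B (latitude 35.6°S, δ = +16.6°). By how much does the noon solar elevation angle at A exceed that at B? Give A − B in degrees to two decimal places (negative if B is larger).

+52.00°

A: 90° − |-14.3 − (-14.1)| = 89.80°.
B: 90° − |-35.6 − (16.6)| = 37.80°.
A − B = 89.80 − 37.80 = 52.00°.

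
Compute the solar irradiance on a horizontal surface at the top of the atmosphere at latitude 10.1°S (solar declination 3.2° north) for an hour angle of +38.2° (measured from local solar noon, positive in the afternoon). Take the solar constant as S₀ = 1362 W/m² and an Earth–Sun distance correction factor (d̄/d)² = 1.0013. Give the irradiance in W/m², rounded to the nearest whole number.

With φ = -10.1°, δ = 3.2°, H = 38.20°: sin φ sin δ = -0.0098, cos φ cos δ cos H = 0.7725, so cos θ_z = 0.7627.
Top-of-atmosphere irradiance = S₀ (d̄/d)² cos θ_z = 1362 × 1.0013 × 0.7627 = 1040.15 W/m².

1040 W/m²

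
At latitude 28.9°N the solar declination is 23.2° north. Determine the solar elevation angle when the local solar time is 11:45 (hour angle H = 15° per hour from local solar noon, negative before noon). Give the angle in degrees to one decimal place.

83.4°

Hour angle H = 15° × (11.75 − 12) = -3.75°.
cos θ_z = sin φ sin δ + cos φ cos δ cos H = (0.4833)(0.3939) + (0.8755)(0.9191)(0.9979) = 0.9934.
θ_z = arccos(0.9934) = 6.59°, so the elevation is 90° − 6.59° = 83.41°.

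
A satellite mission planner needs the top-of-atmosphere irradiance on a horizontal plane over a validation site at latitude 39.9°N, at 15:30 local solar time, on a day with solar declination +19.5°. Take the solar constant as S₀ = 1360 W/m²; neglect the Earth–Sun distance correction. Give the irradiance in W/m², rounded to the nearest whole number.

890 W/m²

Hour angle H = 15° × (15.5 − 12) = 52.50°.
cos θ_z = sin φ sin δ + cos φ cos δ cos H = (0.6414)(0.3338) + (0.7672)(0.9426)(0.6088) = 0.6544.
Top-of-atmosphere irradiance = S₀ cos θ_z = 1360 × 0.6544 = 889.98 W/m².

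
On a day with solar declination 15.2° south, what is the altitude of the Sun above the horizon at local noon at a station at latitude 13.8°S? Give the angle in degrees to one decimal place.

88.6°

At local solar noon the hour angle is zero, so the elevation is 90° − |φ − δ| = 90° − |-13.8° − (-15.2°)| = 90° − 1.4° = 88.6°.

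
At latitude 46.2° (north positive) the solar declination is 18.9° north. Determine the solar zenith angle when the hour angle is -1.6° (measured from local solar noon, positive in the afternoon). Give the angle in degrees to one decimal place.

cos θ_z = sin(46.2°) sin(18.9°) + cos(46.2°) cos(18.9°) cos(-1.60°) = 0.2338 + 0.6546 = 0.8884.
θ_z = arccos(0.8884) = 27.33°.

27.3°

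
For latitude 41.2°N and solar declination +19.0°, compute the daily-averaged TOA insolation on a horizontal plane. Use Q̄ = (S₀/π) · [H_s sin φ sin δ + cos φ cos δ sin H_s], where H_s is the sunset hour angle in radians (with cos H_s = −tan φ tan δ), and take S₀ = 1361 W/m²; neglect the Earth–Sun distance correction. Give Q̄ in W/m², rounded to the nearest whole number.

cos H_s = −tan(41.2°) · tan(19.0°) = -0.3014, so H_s = arccos(-0.3014) = 107.54°. In radians, H_s = 1.8769.
H_s sin φ sin δ = 1.8769 × 0.6587 × 0.3256 = 0.4025.
cos φ cos δ sin H_s = 0.7524 × 0.9455 × 0.9535 = 0.6783.
Q̄ = (1361/π) × (0.4025 + 0.6783) = 433.22 × 1.0808 = 468.22 W/m².

468 W/m²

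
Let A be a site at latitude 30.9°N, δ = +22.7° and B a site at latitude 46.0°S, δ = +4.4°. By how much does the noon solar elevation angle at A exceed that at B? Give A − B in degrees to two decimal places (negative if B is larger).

+42.20°

A: 90° − |30.9 − (22.7)| = 81.80°.
B: 90° − |-46.0 − (4.4)| = 39.60°.
A − B = 81.80 − 39.60 = 42.20°.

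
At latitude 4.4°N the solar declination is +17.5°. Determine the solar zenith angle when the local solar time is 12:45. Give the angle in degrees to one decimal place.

Hour angle H = 15° × (12.75 − 12) = 11.25°.
cos θ_z = sin(4.4°) sin(17.5°) + cos(4.4°) cos(17.5°) cos(11.25°) = 0.0231 + 0.9326 = 0.9557.
θ_z = arccos(0.9557) = 17.12°.

17.1°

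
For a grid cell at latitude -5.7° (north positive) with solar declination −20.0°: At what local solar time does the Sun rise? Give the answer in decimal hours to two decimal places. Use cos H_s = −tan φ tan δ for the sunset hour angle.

−tan φ tan δ = −(-0.0998)(-0.3640) = -0.0363; H_s = arccos(-0.0363) = 92.08°.
Sunrise is at 12 − H_s/15 = 12 − 6.139 = 5.861 h local solar time.

5.86 h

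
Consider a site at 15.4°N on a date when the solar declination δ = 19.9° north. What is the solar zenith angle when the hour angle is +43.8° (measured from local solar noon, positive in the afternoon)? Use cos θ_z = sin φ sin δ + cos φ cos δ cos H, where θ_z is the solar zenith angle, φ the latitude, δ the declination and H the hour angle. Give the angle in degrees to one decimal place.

cos θ_z = sin φ sin δ + cos φ cos δ cos H = (0.2656)(0.3404) + (0.9641)(0.9403)(0.7218) = 0.7448.
θ_z = arccos(0.7448) = 41.86°.

41.9°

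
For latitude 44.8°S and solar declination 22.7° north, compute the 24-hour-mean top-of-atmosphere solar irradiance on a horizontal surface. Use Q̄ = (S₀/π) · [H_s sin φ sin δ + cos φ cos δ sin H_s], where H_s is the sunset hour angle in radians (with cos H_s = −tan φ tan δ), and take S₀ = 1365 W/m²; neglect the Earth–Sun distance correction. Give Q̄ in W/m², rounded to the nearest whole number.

124 W/m²

cos H_s = −tan(-44.8°) · tan(22.7°) = 0.4154, so H_s = arccos(0.4154) = 65.46°. In radians, H_s = 1.1425.
H_s sin φ sin δ = 1.1425 × -0.7046 × 0.3859 = -0.3107.
cos φ cos δ sin H_s = 0.7096 × 0.9225 × 0.9097 = 0.5955.
Q̄ = (1365/π) × (-0.3107 + 0.5955) = 434.49 × 0.2848 = 123.74 W/m².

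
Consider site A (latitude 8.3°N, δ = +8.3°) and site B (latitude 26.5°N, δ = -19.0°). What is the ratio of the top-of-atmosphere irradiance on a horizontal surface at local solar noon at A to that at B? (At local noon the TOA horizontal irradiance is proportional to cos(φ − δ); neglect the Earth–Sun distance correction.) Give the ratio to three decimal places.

1.427

A: cos θ_z = cos(8.3° − (8.3°)) = 1.0000.
B: cos θ_z = cos(26.5° − (-19.0°)) = 0.7009.
Ratio A/B = 1.0000 / 0.7009 = 1.4267.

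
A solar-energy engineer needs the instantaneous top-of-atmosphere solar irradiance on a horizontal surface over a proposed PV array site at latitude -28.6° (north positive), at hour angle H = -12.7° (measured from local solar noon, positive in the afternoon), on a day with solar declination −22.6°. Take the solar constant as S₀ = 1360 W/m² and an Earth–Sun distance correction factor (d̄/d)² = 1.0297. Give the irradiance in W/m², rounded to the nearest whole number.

With φ = -28.6°, δ = -22.6°, H = -12.70°: sin φ sin δ = 0.1840, cos φ cos δ cos H = 0.7907, so cos θ_z = 0.9747.
Top-of-atmosphere irradiance = S₀ (d̄/d)² cos θ_z = 1360 × 1.0297 × 0.9747 = 1364.96 W/m².

1365 W/m²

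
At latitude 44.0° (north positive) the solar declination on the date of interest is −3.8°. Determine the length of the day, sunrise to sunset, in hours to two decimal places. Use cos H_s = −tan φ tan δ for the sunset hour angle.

11.51 hours

cos H_s = −tan(44.0°) · tan(-3.8°) = 0.0641, so H_s = arccos(0.0641) = 86.32°.
Day length = 2 H_s / 15° h⁻¹ = 172.64° / 15 = 11.509 h.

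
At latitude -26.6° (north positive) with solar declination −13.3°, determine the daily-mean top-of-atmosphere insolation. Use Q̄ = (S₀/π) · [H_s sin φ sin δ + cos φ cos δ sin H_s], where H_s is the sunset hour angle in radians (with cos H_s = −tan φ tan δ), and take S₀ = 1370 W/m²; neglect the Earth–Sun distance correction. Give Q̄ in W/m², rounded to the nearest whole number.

453 W/m²

−tan φ tan δ = −(-0.5008)(-0.2364) = -0.1184; H_s = arccos(-0.1184) = 96.80°. In radians, H_s = 1.6895.
H_s sin φ sin δ = 1.6895 × -0.4478 × -0.2300 = 0.1740.
cos φ cos δ sin H_s = 0.8942 × 0.9732 × 0.9930 = 0.8641.
Q̄ = (1370/π) × (0.1740 + 0.8641) = 436.08 × 1.0381 = 452.69 W/m².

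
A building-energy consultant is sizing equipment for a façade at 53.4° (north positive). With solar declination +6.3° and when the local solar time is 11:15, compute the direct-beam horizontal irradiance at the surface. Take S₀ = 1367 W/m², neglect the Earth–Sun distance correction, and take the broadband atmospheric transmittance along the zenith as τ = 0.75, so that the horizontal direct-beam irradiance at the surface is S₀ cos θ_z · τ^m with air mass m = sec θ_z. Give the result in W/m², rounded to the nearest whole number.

Hour angle H = 15° × (11.25 − 12) = -11.25°.
With φ = 53.4°, δ = 6.3°, H = -11.25°: sin φ sin δ = 0.0881, cos φ cos δ cos H = 0.5812, so cos θ_z = 0.6693.
Air mass m = 1/cos θ_z = 1/0.6693 = 1.494; τ^m = 0.75^1.494 = 0.6506.
Surface direct beam = 1367 × 0.6693 × 0.6506 = 595.26 W/m².

595 W/m²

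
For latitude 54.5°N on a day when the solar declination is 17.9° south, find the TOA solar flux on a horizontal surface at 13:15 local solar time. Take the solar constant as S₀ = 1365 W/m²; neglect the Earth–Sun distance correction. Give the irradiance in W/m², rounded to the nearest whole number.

373 W/m²

Hour angle H = 15° × (13.25 − 12) = 18.75°.
cos θ_z = sin φ sin δ + cos φ cos δ cos H = (0.8141)(-0.3074) + (0.5807)(0.9516)(0.9469) = 0.2730.
Top-of-atmosphere irradiance = S₀ cos θ_z = 1365 × 0.2730 = 372.65 W/m².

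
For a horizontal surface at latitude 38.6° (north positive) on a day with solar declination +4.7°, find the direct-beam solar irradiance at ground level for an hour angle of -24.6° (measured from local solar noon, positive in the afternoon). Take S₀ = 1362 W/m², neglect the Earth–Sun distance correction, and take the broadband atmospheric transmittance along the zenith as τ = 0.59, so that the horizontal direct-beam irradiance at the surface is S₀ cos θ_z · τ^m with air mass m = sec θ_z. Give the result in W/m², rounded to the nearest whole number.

cos θ_z = sin φ sin δ + cos φ cos δ cos H = (0.6239)(0.0819) + (0.7815)(0.9966)(0.9092) = 0.7592.
Air mass m = 1/cos θ_z = 1/0.7592 = 1.317; τ^m = 0.59^1.317 = 0.4991.
Surface direct beam = 1362 × 0.7592 × 0.4991 = 516.08 W/m².

516 W/m²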